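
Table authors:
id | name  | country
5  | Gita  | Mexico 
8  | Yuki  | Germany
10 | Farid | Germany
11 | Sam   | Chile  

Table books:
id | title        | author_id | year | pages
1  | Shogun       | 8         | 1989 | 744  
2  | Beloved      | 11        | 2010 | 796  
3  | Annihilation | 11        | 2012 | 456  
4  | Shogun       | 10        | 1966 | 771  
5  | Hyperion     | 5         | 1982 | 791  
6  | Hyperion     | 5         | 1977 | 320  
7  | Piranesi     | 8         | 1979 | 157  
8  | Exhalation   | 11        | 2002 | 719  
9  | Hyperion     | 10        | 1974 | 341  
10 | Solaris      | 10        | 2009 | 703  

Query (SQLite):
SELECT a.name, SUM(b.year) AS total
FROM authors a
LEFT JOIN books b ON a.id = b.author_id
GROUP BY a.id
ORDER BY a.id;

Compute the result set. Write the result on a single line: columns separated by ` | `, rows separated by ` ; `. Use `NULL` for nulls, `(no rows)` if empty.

Gita | 3959 ; Yuki | 3968 ; Farid | 5949 ; Sam | 6024

LEFT JOIN keeps every authors row; unmatched ones get NULL for books columns.
Group by authors.id and compute SUM(b.year). SUM over an all-NULL group is NULL.
  5: ids {5, 6} → SUM(b.year)=3959
  8: ids {1, 7} → SUM(b.year)=3968
  10: ids {4, 9, 10} → SUM(b.year)=5949
  11: ids {2, 3, 8} → SUM(b.year)=6024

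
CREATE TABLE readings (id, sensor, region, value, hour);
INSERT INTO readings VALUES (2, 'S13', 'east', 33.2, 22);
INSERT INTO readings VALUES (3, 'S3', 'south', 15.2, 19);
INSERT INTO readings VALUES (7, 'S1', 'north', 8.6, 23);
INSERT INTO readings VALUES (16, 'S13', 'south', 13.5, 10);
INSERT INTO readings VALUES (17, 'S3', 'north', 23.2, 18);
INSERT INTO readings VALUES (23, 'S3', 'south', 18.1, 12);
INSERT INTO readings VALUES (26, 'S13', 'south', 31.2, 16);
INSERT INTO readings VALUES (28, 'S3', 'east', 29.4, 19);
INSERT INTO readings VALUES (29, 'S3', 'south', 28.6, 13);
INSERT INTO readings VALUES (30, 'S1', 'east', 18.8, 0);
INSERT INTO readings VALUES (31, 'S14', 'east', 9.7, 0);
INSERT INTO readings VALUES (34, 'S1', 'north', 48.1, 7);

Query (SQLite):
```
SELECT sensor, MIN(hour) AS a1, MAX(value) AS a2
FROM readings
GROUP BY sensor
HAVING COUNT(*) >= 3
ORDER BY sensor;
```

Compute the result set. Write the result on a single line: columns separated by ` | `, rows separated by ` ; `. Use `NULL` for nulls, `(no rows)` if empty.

Group readings by sensor.
Per group compute: MIN(hour), MAX(value).
HAVING: drop groups with fewer than 3 rows.
  S1: ids {7, 30, 34} → MIN(hour)=0, MAX(value)=48.1
  S13: ids {2, 16, 26} → MIN(hour)=10, MAX(value)=33.2
  S14: ids {31} → MIN(hour)=0, MAX(value)=9.7
  S3: ids {3, 17, 23, 28, 29} → MIN(hour)=12, MAX(value)=29.4

S1 | 0 | 48.1 ; S13 | 10 | 33.2 ; S3 | 12 | 29.4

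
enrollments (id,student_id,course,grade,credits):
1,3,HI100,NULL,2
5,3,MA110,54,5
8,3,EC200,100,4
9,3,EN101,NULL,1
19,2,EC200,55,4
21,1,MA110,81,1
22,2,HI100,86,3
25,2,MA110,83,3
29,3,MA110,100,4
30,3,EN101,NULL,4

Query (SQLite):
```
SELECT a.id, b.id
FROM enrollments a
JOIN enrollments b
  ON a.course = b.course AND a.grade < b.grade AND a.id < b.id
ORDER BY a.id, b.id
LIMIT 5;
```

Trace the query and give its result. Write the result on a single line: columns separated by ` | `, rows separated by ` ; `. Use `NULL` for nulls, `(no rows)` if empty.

Pairs (a,b) with same course, a.grade < b.grade, a.id < b.id.
course groups: EC200:{8,19} EN101:{9,30} HI100:{1,22} MA110:{5,21,25,29}
Ordered by (a.id, b.id); first 5.

5 | 21 ; 5 | 25 ; 5 | 29 ; 21 | 25 ; 21 | 29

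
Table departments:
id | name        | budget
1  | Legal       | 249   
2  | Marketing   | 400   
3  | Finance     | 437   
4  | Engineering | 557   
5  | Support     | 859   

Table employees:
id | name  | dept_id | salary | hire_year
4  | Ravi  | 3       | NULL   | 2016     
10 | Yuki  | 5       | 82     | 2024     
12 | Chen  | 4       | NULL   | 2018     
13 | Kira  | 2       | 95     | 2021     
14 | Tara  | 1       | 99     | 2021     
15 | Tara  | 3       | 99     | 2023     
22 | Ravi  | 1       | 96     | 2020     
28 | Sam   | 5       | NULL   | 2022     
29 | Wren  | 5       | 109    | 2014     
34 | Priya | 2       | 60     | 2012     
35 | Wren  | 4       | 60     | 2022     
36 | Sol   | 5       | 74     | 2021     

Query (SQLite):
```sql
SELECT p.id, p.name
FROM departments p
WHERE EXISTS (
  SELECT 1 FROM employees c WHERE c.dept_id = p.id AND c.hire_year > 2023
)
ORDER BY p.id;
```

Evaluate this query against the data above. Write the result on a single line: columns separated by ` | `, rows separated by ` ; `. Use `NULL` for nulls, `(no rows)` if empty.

For each departments row, check whether any employees with matching dept_id has hire_year > 2023.
Keep rows where that is true.

5 | Support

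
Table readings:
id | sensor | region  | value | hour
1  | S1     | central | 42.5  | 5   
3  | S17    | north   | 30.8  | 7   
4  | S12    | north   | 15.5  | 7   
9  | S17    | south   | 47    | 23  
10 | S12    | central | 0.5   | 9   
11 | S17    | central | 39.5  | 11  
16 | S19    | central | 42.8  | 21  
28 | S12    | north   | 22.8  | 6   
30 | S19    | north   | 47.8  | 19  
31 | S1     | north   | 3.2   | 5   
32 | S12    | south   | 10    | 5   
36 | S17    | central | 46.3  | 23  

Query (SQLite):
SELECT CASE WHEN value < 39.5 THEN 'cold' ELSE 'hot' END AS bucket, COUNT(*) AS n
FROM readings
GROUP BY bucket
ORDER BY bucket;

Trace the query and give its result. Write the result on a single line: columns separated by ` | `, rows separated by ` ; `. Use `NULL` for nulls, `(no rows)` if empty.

Bucket rows by value < 39.5 → 'cold' else 'hot'; count each bucket.

cold | 6 ; hot | 6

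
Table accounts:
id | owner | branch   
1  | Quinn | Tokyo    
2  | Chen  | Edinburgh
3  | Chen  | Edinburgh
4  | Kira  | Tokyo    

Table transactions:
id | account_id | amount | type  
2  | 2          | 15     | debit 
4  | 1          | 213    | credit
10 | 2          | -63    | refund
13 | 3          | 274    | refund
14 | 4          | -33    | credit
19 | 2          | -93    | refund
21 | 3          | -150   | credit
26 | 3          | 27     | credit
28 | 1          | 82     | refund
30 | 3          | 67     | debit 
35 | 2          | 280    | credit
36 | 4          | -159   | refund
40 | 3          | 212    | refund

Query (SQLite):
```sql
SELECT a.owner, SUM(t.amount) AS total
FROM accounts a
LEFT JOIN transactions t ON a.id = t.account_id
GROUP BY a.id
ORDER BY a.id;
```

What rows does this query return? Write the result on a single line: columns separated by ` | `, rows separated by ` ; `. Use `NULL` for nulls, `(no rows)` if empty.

Quinn | 295 ; Chen | 139 ; Chen | 430 ; Kira | -192

LEFT JOIN keeps every accounts row; unmatched ones get NULL for transactions columns.
Group by accounts.id and compute SUM(t.amount). SUM over an all-NULL group is NULL.
  1: ids {4, 28} → SUM(t.amount)=295
  2: ids {2, 10, 19, 35} → SUM(t.amount)=139
  3: ids {13, 21, 26, 30, 40} → SUM(t.amount)=430
  4: ids {14, 36} → SUM(t.amount)=-192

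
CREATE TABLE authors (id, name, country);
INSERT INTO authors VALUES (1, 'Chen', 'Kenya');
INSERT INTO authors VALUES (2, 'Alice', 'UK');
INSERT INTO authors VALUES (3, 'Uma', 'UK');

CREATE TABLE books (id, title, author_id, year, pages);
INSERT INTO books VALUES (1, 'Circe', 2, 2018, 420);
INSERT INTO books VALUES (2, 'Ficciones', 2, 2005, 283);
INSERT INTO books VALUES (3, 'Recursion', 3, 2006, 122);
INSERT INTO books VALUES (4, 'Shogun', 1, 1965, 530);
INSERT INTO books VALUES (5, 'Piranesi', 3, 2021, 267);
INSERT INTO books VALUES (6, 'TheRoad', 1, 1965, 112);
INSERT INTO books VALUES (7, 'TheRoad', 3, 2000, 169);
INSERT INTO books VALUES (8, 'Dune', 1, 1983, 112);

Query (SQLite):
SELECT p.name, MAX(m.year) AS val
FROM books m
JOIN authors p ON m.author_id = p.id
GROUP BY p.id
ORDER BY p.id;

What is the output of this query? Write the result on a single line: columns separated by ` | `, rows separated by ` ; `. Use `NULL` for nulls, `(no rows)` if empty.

Chen | 1983 ; Alice | 2018 ; Uma | 2021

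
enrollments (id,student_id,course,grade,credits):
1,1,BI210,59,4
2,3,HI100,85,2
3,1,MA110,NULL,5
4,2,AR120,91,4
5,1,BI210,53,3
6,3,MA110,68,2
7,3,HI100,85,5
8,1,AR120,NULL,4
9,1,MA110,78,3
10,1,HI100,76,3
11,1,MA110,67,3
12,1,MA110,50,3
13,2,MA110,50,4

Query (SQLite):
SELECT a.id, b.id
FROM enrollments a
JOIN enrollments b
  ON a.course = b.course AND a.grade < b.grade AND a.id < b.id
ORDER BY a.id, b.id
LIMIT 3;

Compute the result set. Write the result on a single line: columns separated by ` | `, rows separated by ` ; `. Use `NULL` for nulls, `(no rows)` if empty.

Pairs (a,b) with same course, a.grade < b.grade, a.id < b.id.
course groups: AR120:{4,8} BI210:{1,5} HI100:{2,7,10} MA110:{3,6,9,11,12,13}
Ordered by (a.id, b.id); first 3.

6 | 9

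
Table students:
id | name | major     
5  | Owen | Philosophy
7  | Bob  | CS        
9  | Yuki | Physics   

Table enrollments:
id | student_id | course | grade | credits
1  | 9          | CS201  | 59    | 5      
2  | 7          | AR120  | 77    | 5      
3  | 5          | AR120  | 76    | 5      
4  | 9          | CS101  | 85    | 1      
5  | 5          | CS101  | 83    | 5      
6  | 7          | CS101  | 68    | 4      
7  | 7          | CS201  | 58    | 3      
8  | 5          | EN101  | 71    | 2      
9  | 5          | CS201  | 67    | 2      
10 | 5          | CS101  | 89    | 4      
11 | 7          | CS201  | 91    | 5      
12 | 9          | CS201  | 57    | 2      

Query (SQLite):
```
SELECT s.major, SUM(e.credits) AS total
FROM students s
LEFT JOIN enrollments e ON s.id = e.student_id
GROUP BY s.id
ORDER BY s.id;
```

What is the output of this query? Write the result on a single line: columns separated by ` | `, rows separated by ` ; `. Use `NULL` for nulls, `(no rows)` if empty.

LEFT JOIN keeps every students row; unmatched ones get NULL for enrollments columns.
Group by students.id and compute SUM(e.credits). SUM over an all-NULL group is NULL.
  5: ids {3, 5, 8, 9, 10} → SUM(e.credits)=18
  7: ids {2, 6, 7, 11} → SUM(e.credits)=17
  9: ids {1, 4, 12} → SUM(e.credits)=8

Philosophy | 18 ; CS | 17 ; Physics | 8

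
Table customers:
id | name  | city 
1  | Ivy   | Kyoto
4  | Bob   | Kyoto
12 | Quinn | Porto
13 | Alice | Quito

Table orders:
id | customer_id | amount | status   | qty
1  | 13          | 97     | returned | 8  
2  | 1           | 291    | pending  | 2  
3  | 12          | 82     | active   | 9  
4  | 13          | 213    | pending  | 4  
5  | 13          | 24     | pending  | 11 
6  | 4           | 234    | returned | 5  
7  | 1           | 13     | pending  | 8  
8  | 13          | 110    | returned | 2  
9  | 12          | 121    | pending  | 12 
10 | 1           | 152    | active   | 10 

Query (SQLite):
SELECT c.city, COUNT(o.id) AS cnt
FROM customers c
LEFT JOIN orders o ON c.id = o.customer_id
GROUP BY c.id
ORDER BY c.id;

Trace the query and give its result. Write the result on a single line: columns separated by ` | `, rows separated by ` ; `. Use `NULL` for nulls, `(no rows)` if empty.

LEFT JOIN keeps every customers row; unmatched ones get NULL for orders columns.
Group by customers.id and compute COUNT(o.id). COUNT(col) of an all-NULL group is 0.
  1: ids {2, 7, 10} → COUNT(o.id)=3
  4: ids {6} → COUNT(o.id)=1
  12: ids {3, 9} → COUNT(o.id)=2
  13: ids {1, 4, 5, 8} → COUNT(o.id)=4

Kyoto | 3 ; Kyoto | 1 ; Porto | 2 ; Quito | 4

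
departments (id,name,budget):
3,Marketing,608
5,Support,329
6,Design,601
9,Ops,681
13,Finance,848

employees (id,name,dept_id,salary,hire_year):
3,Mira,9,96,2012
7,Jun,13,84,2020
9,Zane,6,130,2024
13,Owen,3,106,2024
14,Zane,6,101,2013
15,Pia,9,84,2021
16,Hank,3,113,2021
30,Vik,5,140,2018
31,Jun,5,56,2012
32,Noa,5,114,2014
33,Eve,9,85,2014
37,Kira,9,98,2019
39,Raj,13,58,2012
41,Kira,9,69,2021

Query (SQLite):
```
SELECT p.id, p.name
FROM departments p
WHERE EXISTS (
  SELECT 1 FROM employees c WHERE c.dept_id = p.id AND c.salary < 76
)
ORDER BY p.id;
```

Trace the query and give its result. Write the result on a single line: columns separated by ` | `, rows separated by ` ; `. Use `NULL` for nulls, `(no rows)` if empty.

5 | Support ; 9 | Ops ; 13 | Finance

For each departments row, check whether any employees with matching dept_id has salary < 76.
Keep rows where that is true.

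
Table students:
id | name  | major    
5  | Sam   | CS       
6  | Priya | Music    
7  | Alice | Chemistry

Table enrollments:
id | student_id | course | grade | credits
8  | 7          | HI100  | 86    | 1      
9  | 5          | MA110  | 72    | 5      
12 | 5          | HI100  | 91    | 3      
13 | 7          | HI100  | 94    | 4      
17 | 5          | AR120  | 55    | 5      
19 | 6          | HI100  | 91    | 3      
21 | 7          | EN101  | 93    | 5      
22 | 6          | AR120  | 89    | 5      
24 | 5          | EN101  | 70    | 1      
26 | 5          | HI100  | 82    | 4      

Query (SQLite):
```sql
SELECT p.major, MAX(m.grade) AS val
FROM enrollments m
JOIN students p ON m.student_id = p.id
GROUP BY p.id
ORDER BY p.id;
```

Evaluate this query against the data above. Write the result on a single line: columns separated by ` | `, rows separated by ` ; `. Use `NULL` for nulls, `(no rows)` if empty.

Join each enrollments row to its students via student_id.
Group joined rows by students.id; compute MAX(m.grade) per group.
  5: ids {9, 12, 17, 24, 26} → MAX(m.grade)=91
  6: ids {19, 22} → MAX(m.grade)=91
  7: ids {8, 13, 21} → MAX(m.grade)=94

CS | 91 ; Music | 91 ; Chemistry | 94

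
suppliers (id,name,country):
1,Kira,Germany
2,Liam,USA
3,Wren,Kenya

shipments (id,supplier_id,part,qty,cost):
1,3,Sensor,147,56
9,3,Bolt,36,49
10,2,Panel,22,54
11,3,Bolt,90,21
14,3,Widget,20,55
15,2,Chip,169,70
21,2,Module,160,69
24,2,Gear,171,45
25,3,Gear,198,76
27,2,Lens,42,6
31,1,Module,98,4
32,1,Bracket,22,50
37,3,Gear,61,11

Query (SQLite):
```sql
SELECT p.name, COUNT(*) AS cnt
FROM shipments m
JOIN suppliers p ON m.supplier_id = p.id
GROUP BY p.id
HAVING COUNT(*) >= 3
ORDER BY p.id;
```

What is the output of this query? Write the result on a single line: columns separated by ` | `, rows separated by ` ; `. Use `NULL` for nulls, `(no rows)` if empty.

Liam | 5 ; Wren | 6

Join each shipments row to its suppliers via supplier_id.
Group joined rows by suppliers.id; compute COUNT(*) per group.
HAVING: keep groups with count ≥ 3.
  1: ids {31, 32} → COUNT(*)=2
  2: ids {10, 15, 21, 24, 27} → COUNT(*)=5
  3: ids {1, 9, 11, 14, 25, 37} → COUNT(*)=6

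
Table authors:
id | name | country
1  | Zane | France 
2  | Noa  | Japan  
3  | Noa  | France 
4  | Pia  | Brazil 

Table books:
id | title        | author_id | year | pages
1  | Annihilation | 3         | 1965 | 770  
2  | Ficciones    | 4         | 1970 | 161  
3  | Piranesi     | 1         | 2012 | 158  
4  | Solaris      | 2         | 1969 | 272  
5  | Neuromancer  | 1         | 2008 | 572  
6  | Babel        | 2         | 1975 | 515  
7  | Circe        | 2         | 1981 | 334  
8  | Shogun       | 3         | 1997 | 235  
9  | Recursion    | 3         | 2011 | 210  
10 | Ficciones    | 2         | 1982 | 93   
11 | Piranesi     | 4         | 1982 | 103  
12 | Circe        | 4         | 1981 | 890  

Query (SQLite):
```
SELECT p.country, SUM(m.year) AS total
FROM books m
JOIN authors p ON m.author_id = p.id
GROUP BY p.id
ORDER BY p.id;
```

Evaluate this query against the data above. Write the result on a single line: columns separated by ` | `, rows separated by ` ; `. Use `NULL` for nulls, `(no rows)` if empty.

Join each books row to its authors via author_id.
Group joined rows by authors.id; compute SUM(m.year) per group.
  1: ids {3, 5} → SUM(m.year)=4020
  2: ids {4, 6, 7, 10} → SUM(m.year)=7907
  3: ids {1, 8, 9} → SUM(m.year)=5973
  4: ids {2, 11, 12} → SUM(m.year)=5933

France | 4020 ; Japan | 7907 ; France | 5973 ; Brazil | 5933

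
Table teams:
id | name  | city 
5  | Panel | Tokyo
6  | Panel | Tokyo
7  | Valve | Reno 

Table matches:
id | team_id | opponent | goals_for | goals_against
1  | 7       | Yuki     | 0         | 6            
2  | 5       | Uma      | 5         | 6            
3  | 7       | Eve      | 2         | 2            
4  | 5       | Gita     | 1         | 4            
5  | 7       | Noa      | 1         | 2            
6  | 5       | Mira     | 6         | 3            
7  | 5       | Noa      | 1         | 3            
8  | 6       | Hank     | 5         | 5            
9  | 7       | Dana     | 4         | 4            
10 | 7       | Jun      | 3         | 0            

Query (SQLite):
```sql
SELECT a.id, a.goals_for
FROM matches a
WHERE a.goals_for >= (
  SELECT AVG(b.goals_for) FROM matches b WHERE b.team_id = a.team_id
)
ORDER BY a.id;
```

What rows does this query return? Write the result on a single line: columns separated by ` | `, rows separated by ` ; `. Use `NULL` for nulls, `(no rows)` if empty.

2 | 5 ; 3 | 2 ; 6 | 6 ; 8 | 5 ; 9 | 4 ; 10 | 3

For each matches row a, compute AVG(goals_for) over rows sharing a.team_id.
Keep row a if a.goals_for >= that per-group AVG.
  team_id=5: AVG(goals_for) = 3.25
  team_id=6: AVG(goals_for) = 5.0
  team_id=7: AVG(goals_for) = 2.0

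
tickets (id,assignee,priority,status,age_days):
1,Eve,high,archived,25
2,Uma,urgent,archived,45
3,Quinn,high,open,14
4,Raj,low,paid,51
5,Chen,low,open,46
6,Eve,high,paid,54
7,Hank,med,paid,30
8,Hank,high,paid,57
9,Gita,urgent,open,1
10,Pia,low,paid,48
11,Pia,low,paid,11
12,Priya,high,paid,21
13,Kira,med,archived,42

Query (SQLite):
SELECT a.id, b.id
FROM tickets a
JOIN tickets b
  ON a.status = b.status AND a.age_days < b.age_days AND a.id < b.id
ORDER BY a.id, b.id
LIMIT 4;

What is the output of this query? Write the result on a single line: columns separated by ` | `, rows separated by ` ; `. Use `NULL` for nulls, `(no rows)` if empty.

1 | 2 ; 1 | 13 ; 3 | 5 ; 4 | 6

Pairs (a,b) with same status, a.age_days < b.age_days, a.id < b.id.
status groups: archived:{1,2,13} open:{3,5,9} paid:{4,6,7,8,10,11,12}
Ordered by (a.id, b.id); first 4.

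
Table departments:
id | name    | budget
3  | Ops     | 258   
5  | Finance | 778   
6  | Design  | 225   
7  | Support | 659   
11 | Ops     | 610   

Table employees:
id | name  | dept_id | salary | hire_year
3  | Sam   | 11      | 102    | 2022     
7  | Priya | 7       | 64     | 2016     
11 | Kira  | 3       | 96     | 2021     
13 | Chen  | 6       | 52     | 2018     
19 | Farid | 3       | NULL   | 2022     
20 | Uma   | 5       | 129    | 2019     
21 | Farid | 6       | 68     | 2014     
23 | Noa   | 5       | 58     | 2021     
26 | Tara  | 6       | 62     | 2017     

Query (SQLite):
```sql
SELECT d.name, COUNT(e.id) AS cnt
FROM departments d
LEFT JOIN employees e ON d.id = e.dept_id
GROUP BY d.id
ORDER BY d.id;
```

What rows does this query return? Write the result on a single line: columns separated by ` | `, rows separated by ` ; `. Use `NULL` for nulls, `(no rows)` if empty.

LEFT JOIN keeps every departments row; unmatched ones get NULL for employees columns.
Group by departments.id and compute COUNT(e.id). COUNT(col) of an all-NULL group is 0.
  3: ids {11, 19} → COUNT(e.id)=2
  5: ids {20, 23} → COUNT(e.id)=2
  6: ids {13, 21, 26} → COUNT(e.id)=3
  7: ids {7} → COUNT(e.id)=1
  11: ids {3} → COUNT(e.id)=1

Ops | 2 ; Finance | 2 ; Design | 3 ; Support | 1 ; Ops | 1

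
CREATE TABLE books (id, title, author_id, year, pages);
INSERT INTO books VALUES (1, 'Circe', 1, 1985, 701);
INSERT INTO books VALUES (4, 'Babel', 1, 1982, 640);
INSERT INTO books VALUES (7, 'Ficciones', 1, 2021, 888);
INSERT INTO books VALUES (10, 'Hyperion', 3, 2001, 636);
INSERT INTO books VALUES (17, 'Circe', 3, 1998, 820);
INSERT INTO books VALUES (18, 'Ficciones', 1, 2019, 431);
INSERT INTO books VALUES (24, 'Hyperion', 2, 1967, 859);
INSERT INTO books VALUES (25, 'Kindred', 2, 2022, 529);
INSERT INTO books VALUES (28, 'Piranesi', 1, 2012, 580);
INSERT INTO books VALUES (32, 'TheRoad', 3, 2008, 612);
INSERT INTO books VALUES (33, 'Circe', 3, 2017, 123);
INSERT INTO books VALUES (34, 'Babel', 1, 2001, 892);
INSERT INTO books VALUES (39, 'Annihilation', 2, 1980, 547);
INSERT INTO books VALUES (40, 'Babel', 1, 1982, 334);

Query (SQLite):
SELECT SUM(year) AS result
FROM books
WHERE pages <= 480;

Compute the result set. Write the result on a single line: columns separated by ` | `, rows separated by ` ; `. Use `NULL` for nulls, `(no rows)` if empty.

6018

Rows where pages <= 480 → year values: [2019, 2017, 1982].
SUM of non-NULL values = 6018.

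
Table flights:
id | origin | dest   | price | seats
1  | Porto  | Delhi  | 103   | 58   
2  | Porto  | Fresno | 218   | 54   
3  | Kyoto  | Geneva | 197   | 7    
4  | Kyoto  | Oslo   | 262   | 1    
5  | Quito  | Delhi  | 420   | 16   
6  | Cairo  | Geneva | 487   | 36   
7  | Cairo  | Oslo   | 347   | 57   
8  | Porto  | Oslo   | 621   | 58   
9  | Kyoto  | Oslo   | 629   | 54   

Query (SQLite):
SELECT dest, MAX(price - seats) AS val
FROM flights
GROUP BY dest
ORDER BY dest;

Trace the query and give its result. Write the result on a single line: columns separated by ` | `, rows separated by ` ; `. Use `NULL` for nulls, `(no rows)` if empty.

For each row compute price - seats.
Group by dest; take MAX of the expression per group.
  Delhi: ids {1, 5} → MAX(price - seats)=404
  Fresno: ids {2} → MAX(price - seats)=164
  Geneva: ids {3, 6} → MAX(price - seats)=451
  Oslo: ids {4, 7, 8, 9} → MAX(price - seats)=575

Delhi | 404 ; Fresno | 164 ; Geneva | 451 ; Oslo | 575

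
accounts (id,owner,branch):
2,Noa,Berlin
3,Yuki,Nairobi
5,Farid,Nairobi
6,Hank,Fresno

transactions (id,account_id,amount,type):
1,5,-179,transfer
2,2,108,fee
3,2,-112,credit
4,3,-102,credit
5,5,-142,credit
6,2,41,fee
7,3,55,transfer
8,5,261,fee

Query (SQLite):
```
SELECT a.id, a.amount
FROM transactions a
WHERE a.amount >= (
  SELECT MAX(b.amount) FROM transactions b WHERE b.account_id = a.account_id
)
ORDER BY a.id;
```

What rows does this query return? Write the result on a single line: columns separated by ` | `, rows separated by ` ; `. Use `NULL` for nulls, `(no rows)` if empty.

2 | 108 ; 7 | 55 ; 8 | 261

For each transactions row a, compute MAX(amount) over rows sharing a.account_id.
Keep row a if a.amount >= that per-group MAX.
  account_id=2: MAX(amount) = 108
  account_id=3: MAX(amount) = 55
  account_id=5: MAX(amount) = 261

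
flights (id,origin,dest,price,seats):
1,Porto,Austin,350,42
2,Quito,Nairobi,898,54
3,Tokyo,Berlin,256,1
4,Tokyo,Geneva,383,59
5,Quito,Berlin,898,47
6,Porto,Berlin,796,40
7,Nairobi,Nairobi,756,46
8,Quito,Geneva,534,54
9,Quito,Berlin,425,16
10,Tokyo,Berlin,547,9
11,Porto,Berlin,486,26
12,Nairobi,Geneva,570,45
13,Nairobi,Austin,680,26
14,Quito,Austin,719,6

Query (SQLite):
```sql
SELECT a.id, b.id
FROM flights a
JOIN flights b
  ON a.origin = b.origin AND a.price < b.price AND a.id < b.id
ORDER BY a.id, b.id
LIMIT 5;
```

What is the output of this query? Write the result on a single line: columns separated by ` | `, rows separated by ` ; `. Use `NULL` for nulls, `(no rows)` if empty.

1 | 6 ; 1 | 11 ; 3 | 4 ; 3 | 10 ; 4 | 10

Pairs (a,b) with same origin, a.price < b.price, a.id < b.id.
origin groups: Nairobi:{7,12,13} Porto:{1,6,11} Quito:{2,5,8,9,14} Tokyo:{3,4,10}
Ordered by (a.id, b.id); first 5.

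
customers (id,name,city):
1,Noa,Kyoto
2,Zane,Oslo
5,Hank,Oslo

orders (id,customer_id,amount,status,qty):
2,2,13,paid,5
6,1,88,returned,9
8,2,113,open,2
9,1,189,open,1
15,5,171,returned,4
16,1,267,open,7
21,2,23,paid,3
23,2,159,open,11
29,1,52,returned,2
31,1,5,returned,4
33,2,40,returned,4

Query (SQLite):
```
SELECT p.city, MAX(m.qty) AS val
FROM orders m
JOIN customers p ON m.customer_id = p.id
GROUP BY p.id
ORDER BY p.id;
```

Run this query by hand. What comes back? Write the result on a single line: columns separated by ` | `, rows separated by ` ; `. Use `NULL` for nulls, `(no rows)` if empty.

Kyoto | 9 ; Oslo | 11 ; Oslo | 4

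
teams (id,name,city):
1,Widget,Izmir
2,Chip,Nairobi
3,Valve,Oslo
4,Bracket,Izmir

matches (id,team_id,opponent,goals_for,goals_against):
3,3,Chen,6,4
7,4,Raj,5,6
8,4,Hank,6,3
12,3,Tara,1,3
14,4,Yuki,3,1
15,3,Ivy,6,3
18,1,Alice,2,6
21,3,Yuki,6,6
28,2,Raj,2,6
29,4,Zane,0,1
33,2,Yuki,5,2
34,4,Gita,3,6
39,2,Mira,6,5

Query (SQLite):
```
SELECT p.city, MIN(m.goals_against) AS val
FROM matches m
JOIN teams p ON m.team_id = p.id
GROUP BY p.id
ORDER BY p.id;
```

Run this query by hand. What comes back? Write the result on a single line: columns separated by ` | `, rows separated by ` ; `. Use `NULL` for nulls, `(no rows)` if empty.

Join each matches row to its teams via team_id.
Group joined rows by teams.id; compute MIN(m.goals_against) per group.
  1: ids {18} → MIN(m.goals_against)=6
  2: ids {28, 33, 39} → MIN(m.goals_against)=2
  3: ids {3, 12, 15, 21} → MIN(m.goals_against)=3
  4: ids {7, 8, 14, 29, 34} → MIN(m.goals_against)=1

Izmir | 6 ; Nairobi | 2 ; Oslo | 3 ; Izmir | 1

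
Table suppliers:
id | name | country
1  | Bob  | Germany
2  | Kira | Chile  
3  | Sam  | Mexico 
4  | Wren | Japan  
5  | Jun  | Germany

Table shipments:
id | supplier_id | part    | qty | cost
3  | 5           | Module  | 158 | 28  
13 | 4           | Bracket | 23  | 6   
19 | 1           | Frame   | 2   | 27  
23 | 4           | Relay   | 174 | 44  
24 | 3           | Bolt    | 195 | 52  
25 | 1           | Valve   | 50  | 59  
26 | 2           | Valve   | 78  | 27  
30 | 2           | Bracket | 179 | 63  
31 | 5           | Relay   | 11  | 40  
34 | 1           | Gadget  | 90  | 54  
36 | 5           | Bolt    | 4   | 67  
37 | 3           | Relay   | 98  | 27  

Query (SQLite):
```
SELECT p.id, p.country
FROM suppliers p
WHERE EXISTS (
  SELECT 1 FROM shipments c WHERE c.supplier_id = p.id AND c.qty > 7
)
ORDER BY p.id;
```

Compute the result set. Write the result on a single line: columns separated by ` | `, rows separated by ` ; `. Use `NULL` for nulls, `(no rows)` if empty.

For each suppliers row, check whether any shipments with matching supplier_id has qty > 7.
Keep rows where that is true.

1 | Germany ; 2 | Chile ; 3 | Mexico ; 4 | Japan ; 5 | Germany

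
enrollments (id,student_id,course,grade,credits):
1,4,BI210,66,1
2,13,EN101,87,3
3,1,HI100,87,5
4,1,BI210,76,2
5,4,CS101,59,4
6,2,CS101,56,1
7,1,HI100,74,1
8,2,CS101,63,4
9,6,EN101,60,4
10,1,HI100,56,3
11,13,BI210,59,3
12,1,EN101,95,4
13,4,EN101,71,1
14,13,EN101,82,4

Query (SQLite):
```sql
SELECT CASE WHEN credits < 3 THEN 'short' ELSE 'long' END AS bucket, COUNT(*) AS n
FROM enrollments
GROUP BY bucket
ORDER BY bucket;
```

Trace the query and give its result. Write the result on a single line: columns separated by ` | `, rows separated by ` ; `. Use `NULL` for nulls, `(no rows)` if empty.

long | 9 ; short | 5

Bucket rows by credits < 3 → 'short' else 'long'; count each bucket.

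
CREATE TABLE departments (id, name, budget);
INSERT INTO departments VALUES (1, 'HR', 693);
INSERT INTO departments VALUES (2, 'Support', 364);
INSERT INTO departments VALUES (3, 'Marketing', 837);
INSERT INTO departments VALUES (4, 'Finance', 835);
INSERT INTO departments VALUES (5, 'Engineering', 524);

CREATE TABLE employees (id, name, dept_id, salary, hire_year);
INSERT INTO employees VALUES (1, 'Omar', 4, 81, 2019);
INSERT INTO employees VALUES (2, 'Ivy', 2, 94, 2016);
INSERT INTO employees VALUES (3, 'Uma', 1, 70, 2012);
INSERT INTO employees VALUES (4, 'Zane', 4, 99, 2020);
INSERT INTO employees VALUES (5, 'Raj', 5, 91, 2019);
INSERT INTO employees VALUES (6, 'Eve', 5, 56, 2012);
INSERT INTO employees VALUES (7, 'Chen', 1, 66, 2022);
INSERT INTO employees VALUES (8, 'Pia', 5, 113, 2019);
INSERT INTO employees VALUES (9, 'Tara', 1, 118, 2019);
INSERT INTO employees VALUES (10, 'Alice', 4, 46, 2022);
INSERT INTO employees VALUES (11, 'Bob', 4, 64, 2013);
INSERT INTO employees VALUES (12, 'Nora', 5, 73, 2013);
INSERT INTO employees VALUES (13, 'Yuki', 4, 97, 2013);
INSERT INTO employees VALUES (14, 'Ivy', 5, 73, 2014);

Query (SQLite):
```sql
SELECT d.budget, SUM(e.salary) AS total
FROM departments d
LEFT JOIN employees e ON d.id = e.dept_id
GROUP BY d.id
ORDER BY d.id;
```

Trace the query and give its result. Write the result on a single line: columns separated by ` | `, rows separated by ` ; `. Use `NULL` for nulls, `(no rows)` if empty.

LEFT JOIN keeps every departments row; unmatched ones get NULL for employees columns.
Group by departments.id and compute SUM(e.salary). SUM over an all-NULL group is NULL.
  1: ids {3, 7, 9} → SUM(e.salary)=254
  2: ids {2} → SUM(e.salary)=94
  3: ids {—} → SUM(e.salary)=NULL
  4: ids {1, 4, 10, 11, 13} → SUM(e.salary)=387
  5: ids {5, 6, 8, 12, 14} → SUM(e.salary)=406

693 | 254 ; 364 | 94 ; 837 | NULL ; 835 | 387 ; 524 | 406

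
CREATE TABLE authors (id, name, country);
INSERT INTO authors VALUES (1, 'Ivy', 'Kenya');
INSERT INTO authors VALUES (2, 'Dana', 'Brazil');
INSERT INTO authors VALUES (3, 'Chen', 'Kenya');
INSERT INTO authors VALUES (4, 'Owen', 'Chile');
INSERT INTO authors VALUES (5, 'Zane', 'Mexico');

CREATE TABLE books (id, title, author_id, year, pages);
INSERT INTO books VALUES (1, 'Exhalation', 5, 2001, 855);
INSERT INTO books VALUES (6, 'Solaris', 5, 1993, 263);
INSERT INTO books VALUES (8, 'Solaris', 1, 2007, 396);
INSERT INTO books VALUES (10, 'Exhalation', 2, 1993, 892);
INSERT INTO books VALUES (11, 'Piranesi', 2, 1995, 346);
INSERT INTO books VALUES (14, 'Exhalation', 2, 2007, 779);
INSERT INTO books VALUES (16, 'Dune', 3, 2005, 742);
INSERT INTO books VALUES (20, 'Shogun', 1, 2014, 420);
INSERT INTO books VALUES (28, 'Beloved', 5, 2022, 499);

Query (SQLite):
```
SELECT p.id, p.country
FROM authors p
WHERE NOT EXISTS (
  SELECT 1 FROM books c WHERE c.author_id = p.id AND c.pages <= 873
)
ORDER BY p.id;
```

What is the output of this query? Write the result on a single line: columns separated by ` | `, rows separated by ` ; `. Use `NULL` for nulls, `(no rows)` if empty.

4 | Chile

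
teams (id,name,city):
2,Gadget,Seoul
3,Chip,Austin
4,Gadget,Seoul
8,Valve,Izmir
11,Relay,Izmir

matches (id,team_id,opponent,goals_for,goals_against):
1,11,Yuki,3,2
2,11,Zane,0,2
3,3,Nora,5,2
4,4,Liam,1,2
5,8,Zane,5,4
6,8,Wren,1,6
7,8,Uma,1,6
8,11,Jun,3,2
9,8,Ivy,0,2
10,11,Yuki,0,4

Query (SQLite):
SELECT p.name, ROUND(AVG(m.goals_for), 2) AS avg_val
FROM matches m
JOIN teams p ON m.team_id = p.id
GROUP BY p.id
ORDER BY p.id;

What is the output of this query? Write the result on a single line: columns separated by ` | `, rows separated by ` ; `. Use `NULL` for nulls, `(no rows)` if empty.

Join each matches row to its teams via team_id.
Group joined rows by teams.id; compute ROUND(AVG(m.goals_for), 2) per group.
  3: ids {3} → ROUND(AVG(m.goals_for), 2)=5
  4: ids {4} → ROUND(AVG(m.goals_for), 2)=1
  8: ids {5, 6, 7, 9} → ROUND(AVG(m.goals_for), 2)=1.75
  11: ids {1, 2, 8, 10} → ROUND(AVG(m.goals_for), 2)=1.5

Chip | 5 ; Gadget | 1 ; Valve | 1.75 ; Relay | 1.5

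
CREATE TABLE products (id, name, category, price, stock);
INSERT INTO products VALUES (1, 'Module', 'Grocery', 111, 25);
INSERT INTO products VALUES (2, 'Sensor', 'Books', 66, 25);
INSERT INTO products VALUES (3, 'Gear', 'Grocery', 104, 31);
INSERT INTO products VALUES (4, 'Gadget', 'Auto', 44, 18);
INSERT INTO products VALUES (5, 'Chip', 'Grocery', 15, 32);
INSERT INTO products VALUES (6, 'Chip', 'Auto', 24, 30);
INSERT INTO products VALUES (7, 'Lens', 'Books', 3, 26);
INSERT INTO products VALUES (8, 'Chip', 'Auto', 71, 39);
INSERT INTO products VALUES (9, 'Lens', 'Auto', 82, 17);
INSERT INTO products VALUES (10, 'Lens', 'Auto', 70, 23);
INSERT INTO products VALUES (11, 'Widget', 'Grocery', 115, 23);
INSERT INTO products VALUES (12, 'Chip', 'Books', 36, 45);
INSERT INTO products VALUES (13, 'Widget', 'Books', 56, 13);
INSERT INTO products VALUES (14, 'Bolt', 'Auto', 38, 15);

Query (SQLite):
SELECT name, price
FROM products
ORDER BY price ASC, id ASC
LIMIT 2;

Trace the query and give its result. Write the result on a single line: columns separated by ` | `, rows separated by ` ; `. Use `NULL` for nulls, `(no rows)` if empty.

Sort by price asc, tiebreak id asc: (3, id=7), (15, id=5), (24, id=6), (36, id=12), (38, id=14) …. Take first 2.

Lens | 3 ; Chip | 15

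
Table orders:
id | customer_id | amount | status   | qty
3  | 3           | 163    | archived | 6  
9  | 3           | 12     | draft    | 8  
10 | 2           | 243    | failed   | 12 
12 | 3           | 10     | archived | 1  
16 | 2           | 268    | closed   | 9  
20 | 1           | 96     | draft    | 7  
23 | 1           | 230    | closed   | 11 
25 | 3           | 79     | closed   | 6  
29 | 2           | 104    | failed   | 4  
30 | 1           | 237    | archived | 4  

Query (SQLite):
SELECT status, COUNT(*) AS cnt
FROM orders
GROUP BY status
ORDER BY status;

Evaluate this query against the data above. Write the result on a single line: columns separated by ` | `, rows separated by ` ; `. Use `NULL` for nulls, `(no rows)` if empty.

archived | 3 ; closed | 3 ; draft | 2 ; failed | 2

Partition orders by status; compute COUNT(*) within each group.
  archived: ids {3, 12, 30} → COUNT(*)=3
  closed: ids {16, 23, 25} → COUNT(*)=3
  draft: ids {9, 20} → COUNT(*)=2
  failed: ids {10, 29} → COUNT(*)=2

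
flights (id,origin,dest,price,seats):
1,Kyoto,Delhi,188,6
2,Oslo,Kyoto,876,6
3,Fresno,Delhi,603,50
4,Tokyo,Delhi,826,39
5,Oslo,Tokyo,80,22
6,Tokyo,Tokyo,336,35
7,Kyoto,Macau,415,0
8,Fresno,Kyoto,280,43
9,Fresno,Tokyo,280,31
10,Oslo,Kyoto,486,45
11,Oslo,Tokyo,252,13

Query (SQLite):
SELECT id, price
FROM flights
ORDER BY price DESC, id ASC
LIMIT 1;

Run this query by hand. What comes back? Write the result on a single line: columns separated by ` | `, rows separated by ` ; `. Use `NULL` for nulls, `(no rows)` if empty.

2 | 876

Sort by price desc, tiebreak id asc: (876, id=2), (826, id=4), (603, id=3), (486, id=10) …. Take first 1.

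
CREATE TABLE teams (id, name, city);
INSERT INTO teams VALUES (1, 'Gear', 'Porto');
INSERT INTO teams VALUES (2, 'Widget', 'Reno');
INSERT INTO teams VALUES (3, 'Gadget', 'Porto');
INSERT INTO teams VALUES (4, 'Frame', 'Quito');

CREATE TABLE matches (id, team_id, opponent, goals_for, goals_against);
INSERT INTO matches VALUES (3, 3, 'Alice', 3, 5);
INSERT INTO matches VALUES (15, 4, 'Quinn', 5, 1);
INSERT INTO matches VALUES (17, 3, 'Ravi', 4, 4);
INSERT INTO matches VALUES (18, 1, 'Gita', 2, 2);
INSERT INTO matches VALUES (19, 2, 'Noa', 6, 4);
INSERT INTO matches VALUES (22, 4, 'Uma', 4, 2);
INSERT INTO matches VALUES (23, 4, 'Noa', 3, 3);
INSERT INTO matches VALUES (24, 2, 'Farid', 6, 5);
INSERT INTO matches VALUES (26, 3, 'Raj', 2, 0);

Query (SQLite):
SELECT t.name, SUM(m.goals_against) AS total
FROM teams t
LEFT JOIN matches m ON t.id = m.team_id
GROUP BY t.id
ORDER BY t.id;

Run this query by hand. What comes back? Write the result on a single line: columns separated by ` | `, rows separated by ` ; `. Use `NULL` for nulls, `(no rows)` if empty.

Gear | 2 ; Widget | 9 ; Gadget | 9 ; Frame | 6

LEFT JOIN keeps every teams row; unmatched ones get NULL for matches columns.
Group by teams.id and compute SUM(m.goals_against). SUM over an all-NULL group is NULL.
  1: ids {18} → SUM(m.goals_against)=2
  2: ids {19, 24} → SUM(m.goals_against)=9
  3: ids {3, 17, 26} → SUM(m.goals_against)=9
  4: ids {15, 22, 23} → SUM(m.goals_against)=6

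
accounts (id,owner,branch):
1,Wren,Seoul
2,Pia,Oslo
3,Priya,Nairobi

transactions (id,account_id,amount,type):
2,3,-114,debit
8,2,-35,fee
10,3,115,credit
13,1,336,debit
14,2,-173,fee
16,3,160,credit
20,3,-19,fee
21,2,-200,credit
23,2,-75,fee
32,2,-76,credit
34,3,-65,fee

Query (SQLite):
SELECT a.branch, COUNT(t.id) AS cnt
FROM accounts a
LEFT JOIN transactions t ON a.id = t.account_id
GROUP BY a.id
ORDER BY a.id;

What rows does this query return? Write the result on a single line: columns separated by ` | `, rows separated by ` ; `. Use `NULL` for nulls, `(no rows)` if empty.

LEFT JOIN keeps every accounts row; unmatched ones get NULL for transactions columns.
Group by accounts.id and compute COUNT(t.id). COUNT(col) of an all-NULL group is 0.
  1: ids {13} → COUNT(t.id)=1
  2: ids {8, 14, 21, 23, 32} → COUNT(t.id)=5
  3: ids {2, 10, 16, 20, 34} → COUNT(t.id)=5

Seoul | 1 ; Oslo | 5 ; Nairobi | 5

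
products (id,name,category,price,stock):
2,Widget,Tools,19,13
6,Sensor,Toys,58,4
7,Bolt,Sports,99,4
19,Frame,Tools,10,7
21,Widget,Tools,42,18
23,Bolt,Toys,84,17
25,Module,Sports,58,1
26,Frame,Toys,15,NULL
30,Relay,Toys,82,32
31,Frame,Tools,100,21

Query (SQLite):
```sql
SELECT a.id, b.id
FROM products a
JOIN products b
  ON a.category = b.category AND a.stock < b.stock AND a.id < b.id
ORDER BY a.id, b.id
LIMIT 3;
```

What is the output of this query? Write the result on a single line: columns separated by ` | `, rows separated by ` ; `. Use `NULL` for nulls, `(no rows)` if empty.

2 | 21 ; 2 | 31 ; 6 | 23

Pairs (a,b) with same category, a.stock < b.stock, a.id < b.id.
category groups: Sports:{7,25} Tools:{2,19,21,31} Toys:{6,23,26,30}
Ordered by (a.id, b.id); first 3.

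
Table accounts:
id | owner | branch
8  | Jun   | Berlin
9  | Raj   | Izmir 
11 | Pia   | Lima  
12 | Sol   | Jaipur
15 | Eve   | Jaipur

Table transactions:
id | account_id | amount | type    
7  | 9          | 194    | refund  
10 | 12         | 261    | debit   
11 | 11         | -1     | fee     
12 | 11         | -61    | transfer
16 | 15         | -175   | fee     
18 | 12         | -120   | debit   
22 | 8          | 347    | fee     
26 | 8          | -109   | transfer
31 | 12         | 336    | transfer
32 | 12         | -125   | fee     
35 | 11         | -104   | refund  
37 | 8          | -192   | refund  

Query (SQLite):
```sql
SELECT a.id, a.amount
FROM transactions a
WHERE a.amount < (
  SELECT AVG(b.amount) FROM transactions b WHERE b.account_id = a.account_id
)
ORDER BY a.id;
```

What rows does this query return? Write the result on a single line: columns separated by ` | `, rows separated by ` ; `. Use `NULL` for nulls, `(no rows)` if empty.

12 | -61 ; 18 | -120 ; 26 | -109 ; 32 | -125 ; 35 | -104 ; 37 | -192

For each transactions row a, compute AVG(amount) over rows sharing a.account_id.
Keep row a if a.amount < that per-group AVG.
  account_id=8: AVG(amount) = 15.333333
  account_id=9: AVG(amount) = 194.0
  account_id=11: AVG(amount) = -55.333333
  account_id=12: AVG(amount) = 88.0
  account_id=15: AVG(amount) = -175.0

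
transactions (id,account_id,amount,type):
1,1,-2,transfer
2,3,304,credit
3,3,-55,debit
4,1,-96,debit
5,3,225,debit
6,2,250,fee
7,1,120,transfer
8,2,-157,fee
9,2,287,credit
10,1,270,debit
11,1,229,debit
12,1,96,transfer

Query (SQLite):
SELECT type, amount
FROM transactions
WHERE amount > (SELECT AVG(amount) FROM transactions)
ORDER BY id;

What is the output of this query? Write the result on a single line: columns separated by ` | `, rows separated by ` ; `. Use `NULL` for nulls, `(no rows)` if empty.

Scalar subquery: AVG(amount) over all transactions rows = 122.583333 (≈; comparison uses full precision).
Keep rows where amount > that value.

credit | 304 ; debit | 225 ; fee | 250 ; credit | 287 ; debit | 270 ; debit | 229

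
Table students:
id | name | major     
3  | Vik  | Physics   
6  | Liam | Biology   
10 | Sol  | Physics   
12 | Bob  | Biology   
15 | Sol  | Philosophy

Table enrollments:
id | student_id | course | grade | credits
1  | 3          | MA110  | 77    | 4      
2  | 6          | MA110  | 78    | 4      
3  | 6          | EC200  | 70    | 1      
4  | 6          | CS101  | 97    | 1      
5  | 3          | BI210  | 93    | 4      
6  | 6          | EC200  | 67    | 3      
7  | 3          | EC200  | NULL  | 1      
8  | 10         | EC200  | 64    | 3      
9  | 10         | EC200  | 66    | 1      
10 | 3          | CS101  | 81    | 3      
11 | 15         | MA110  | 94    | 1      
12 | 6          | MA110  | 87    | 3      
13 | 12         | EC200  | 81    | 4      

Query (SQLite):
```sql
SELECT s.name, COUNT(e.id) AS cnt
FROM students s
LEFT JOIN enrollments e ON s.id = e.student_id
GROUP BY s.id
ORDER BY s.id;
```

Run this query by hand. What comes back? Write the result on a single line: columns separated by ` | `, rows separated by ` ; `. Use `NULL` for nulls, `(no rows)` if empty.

Vik | 4 ; Liam | 5 ; Sol | 2 ; Bob | 1 ; Sol | 1

LEFT JOIN keeps every students row; unmatched ones get NULL for enrollments columns.
Group by students.id and compute COUNT(e.id). COUNT(col) of an all-NULL group is 0.
  3: ids {1, 5, 7, 10} → COUNT(e.id)=4
  6: ids {2, 3, 4, 6, 12} → COUNT(e.id)=5
  10: ids {8, 9} → COUNT(e.id)=2
  12: ids {13} → COUNT(e.id)=1
  15: ids {11} → COUNT(e.id)=1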